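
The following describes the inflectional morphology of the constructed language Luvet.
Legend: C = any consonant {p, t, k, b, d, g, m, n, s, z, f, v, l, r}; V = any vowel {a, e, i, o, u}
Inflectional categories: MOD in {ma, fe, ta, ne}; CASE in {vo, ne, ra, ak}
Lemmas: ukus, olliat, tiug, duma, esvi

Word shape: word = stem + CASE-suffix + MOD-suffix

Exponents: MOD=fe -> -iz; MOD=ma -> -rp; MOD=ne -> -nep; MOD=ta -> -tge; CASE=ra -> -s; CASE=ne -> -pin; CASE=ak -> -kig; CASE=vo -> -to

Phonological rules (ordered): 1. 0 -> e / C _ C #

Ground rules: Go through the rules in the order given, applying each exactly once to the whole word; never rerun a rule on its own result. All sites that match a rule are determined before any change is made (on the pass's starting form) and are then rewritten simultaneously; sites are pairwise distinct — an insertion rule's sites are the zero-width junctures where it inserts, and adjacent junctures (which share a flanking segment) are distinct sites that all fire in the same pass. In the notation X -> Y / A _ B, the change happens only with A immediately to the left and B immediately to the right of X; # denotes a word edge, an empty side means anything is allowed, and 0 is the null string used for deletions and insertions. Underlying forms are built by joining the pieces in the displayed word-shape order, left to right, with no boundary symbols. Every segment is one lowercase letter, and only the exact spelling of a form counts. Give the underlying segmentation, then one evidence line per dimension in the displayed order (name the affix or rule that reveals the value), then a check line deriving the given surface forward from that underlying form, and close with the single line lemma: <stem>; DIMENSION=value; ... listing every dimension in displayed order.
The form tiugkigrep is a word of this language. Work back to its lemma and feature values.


underlying: tiug-kig-rp
MOD=ma - signalled by the affix -rp
CASE=ak - signalled by the affix -kig
check: tiugkigrp -> tiugkigrep
lemma: tiug; MOD=ma; CASE=ak


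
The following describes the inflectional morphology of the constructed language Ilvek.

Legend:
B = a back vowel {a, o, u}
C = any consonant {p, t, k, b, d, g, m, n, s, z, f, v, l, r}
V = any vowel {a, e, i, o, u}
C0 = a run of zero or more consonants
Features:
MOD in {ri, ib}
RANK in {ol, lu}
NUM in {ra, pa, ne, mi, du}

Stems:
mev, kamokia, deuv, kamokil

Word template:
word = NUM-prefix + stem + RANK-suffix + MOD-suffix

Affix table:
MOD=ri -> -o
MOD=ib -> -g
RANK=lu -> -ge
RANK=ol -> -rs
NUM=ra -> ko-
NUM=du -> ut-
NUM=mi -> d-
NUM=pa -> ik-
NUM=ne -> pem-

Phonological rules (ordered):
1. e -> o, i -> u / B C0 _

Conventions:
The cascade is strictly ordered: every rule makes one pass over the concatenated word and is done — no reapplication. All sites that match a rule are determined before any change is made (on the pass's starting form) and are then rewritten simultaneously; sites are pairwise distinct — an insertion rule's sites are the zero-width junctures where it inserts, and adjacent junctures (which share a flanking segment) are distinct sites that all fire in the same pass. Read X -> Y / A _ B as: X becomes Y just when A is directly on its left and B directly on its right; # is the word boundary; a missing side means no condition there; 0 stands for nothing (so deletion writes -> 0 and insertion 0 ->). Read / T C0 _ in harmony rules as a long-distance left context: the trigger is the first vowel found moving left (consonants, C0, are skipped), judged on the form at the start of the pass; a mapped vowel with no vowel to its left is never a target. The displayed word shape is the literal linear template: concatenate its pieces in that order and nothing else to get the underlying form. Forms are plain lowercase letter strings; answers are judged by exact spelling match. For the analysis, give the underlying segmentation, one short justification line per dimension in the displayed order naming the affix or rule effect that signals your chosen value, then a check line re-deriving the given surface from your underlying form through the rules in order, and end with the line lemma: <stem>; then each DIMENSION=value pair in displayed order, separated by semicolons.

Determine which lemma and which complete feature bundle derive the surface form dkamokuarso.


underlying: d-kamokia-rs-o
MOD=ri - signalled by the affix -o
RANK=ol - signalled by the affix -rs
NUM=mi - signalled by the affix d-
check: dkamokiarso -> dkamokuarso
lemma: kamokia; MOD=ri; RANK=ol; NUM=mi


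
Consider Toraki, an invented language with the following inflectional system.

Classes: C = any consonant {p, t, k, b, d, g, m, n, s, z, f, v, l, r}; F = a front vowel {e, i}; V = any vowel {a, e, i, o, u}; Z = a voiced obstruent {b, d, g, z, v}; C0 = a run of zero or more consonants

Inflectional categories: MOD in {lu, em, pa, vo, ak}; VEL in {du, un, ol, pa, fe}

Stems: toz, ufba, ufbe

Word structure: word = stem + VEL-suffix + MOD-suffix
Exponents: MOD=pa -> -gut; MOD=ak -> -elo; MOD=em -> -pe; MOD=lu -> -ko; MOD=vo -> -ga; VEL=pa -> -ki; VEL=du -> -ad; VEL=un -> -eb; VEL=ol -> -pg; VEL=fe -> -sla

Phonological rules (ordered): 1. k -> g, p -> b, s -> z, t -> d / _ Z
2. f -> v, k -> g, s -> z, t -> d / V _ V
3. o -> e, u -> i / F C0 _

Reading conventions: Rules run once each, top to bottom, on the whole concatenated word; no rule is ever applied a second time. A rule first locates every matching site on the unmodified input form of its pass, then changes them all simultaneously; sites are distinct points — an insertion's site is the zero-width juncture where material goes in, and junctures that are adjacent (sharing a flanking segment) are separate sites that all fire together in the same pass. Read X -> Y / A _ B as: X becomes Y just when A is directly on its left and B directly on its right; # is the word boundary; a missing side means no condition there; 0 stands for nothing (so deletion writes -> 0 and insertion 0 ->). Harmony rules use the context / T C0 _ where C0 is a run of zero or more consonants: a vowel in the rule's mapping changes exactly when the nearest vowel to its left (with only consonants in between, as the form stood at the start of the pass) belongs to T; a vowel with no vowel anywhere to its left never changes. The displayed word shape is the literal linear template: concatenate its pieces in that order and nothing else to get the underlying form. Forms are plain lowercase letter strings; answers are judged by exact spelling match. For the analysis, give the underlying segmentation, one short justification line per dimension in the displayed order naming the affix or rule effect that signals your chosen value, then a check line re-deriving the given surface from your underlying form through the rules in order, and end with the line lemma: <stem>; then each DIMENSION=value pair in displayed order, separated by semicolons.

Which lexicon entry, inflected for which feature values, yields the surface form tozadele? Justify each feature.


underlying: toz-ad-elo
MOD=ak - signalled by the affix -elo
VEL=du - signalled by the affix -ad
check: tozadelo -> tozadelo -> tozadelo -> tozadele
lemma: toz; MOD=ak; VEL=du


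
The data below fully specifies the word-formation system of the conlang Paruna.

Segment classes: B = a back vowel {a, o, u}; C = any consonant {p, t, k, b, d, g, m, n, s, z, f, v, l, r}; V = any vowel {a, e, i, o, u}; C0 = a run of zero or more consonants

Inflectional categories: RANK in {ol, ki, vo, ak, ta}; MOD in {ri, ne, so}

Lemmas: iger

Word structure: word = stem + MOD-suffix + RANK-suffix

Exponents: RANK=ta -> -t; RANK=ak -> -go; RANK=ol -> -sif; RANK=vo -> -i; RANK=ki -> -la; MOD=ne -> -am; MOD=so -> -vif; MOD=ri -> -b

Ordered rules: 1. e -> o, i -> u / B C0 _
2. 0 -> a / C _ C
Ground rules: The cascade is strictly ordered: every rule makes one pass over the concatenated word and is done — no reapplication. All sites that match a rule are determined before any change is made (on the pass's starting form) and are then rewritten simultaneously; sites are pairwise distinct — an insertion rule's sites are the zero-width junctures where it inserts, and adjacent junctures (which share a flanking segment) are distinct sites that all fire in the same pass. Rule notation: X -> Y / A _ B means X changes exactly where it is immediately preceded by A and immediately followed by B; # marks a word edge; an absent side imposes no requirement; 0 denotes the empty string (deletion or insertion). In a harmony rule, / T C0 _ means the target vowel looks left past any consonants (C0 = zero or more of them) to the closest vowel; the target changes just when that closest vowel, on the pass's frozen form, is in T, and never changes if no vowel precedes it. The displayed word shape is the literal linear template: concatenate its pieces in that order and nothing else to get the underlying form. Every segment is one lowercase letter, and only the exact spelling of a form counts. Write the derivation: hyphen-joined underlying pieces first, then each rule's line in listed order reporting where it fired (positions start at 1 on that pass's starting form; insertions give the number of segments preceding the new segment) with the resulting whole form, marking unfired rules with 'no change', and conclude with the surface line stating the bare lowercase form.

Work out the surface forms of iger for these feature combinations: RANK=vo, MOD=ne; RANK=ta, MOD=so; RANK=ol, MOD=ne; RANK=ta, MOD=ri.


cell RANK=vo, MOD=ne:
underlying: iger-am-i
1. e -> o, i -> u / B C0 _: fires at position(s) 7: igeramu
2. 0 -> a / C _ C: no change
surface: igeramu

cell RANK=ta, MOD=so:
underlying: iger-vif-t
1. e -> o, i -> u / B C0 _: no change
2. 0 -> a / C _ C: inserts after position(s) 4, 7: igeravifat
surface: igeravifat

cell RANK=ol, MOD=ne:
underlying: iger-am-sif
1. e -> o, i -> u / B C0 _: fires at position(s) 8: igeramsuf
2. 0 -> a / C _ C: inserts after position(s) 6: igeramasuf
surface: igeramasuf

cell RANK=ta, MOD=ri:
underlying: iger-b-t
1. e -> o, i -> u / B C0 _: no change
2. 0 -> a / C _ C: inserts after position(s) 4, 5: igerabat
surface: igerabat


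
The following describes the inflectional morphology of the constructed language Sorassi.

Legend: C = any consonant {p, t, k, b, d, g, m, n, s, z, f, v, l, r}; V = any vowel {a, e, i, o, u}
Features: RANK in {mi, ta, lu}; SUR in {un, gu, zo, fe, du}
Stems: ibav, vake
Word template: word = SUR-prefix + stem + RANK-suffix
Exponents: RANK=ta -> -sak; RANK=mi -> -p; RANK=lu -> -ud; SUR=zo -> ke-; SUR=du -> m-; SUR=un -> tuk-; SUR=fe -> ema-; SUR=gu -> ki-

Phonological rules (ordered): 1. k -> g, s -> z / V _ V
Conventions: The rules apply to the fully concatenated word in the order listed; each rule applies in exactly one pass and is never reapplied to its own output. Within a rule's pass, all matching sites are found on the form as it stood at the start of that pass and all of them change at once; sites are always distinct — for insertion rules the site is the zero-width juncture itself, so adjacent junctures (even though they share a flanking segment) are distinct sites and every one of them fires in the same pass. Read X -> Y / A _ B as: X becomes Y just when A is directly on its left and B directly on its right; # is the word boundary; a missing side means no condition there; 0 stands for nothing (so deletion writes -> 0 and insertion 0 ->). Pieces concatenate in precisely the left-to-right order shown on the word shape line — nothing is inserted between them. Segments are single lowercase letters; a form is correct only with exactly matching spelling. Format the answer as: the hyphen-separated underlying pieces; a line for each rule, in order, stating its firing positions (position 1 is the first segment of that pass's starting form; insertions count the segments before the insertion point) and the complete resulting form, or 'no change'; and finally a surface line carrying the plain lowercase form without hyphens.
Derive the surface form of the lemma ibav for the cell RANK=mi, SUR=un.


underlying: tuk-ibav-p
1. k -> g, s -> z / V _ V: fires at position(s) 3: tugibavp
surface: tugibavp


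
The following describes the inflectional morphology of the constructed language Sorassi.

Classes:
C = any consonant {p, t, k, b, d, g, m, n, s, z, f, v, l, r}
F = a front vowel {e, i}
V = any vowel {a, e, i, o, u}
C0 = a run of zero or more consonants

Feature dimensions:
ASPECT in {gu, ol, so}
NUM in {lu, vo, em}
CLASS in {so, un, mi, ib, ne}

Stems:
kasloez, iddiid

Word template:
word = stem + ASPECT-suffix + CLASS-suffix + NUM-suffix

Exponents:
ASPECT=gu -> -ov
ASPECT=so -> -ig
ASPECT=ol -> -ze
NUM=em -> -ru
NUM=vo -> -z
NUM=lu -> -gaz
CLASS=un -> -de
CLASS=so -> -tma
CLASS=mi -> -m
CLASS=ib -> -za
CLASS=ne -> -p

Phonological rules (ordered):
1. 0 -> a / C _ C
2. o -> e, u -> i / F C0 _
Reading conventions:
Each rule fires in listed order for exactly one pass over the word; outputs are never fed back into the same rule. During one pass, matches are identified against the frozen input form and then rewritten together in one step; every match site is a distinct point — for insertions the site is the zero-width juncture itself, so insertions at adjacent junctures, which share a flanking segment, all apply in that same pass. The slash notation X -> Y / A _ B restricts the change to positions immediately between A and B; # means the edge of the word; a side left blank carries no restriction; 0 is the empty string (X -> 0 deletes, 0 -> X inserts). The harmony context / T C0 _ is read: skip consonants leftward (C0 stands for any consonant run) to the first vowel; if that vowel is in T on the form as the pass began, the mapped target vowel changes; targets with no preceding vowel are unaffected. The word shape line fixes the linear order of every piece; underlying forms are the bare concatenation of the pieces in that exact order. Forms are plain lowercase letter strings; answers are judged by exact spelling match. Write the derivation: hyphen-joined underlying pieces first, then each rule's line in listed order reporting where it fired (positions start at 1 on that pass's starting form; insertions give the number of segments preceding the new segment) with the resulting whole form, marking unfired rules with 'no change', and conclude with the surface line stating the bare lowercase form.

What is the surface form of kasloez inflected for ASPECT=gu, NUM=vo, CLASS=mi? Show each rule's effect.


underlying: kasloez-ov-m-z
1. 0 -> a / C _ C: inserts after position(s) 3, 9, 10: kasaloezovamaz
2. o -> e, u -> i / F C0 _: fires at position(s) 9: kasaloezevamaz
surface: kasaloezevamaz


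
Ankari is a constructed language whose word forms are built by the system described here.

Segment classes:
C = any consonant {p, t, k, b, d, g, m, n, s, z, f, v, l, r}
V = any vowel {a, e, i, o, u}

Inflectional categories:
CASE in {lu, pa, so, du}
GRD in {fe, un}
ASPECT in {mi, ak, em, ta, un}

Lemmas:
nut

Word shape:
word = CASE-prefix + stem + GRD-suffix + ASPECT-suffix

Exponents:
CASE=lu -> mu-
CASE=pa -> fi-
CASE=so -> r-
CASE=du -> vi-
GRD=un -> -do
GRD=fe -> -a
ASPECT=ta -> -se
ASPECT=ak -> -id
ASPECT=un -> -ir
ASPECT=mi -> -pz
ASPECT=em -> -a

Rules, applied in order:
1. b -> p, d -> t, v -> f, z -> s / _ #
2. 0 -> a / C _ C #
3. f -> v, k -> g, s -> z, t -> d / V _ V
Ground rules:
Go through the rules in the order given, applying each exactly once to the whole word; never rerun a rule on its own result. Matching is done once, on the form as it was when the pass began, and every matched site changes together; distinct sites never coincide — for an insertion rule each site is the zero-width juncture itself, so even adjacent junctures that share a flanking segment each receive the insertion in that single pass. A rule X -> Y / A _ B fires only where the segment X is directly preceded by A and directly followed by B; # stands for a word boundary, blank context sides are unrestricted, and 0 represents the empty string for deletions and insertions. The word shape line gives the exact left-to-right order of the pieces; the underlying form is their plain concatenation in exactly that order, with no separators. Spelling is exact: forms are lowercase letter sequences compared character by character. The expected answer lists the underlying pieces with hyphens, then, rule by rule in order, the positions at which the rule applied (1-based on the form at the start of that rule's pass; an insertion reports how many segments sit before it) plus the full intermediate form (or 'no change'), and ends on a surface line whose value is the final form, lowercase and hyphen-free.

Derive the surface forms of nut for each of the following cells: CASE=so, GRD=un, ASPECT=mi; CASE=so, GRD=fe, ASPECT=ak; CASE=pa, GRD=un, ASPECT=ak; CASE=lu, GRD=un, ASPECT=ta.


cell CASE=so, GRD=un, ASPECT=mi:
underlying: r-nut-do-pz
1. b -> p, d -> t, v -> f, z -> s / _ #: fires at position(s) 8: rnutdops
2. 0 -> a / C _ C #: inserts after position(s) 7: rnutdopas
3. f -> v, k -> g, s -> z, t -> d / V _ V: no change
surface: rnutdopas

cell CASE=so, GRD=fe, ASPECT=ak:
underlying: r-nut-a-id
1. b -> p, d -> t, v -> f, z -> s / _ #: fires at position(s) 7: rnutait
2. 0 -> a / C _ C #: no change
3. f -> v, k -> g, s -> z, t -> d / V _ V: fires at position(s) 4: rnudait
surface: rnudait

cell CASE=pa, GRD=un, ASPECT=ak:
underlying: fi-nut-do-id
1. b -> p, d -> t, v -> f, z -> s / _ #: fires at position(s) 9: finutdoit
2. 0 -> a / C _ C #: no change
3. f -> v, k -> g, s -> z, t -> d / V _ V: no change
surface: finutdoit

cell CASE=lu, GRD=un, ASPECT=ta:
underlying: mu-nut-do-se
1. b -> p, d -> t, v -> f, z -> s / _ #: no change
2. 0 -> a / C _ C #: no change
3. f -> v, k -> g, s -> z, t -> d / V _ V: fires at position(s) 8: munutdoze
surface: munutdoze


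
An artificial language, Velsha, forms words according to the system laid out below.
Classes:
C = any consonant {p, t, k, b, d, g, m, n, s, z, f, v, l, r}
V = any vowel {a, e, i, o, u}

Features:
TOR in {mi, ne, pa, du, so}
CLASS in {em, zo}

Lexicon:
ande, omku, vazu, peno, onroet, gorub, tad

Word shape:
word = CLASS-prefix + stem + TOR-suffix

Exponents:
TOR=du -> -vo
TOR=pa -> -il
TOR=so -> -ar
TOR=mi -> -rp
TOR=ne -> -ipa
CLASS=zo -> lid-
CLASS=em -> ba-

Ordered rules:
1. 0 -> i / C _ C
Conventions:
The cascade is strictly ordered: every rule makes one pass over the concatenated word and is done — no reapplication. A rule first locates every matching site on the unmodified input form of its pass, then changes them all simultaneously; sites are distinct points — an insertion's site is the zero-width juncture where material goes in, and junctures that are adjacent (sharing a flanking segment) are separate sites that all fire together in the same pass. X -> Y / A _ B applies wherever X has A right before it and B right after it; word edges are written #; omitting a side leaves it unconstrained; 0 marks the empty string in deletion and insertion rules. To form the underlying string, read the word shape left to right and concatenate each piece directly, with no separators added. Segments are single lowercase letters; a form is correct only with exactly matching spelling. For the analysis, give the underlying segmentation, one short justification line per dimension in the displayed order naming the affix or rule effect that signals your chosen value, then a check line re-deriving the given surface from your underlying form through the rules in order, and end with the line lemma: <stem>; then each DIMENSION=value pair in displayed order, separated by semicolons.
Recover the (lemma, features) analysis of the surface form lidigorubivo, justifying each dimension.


underlying: lid-gorub-vo
TOR=du - signalled by the affix -vo
CLASS=zo - signalled by the affix lid-
check: lidgorubvo -> lidigorubivo
lemma: gorub; TOR=du; CLASS=zo


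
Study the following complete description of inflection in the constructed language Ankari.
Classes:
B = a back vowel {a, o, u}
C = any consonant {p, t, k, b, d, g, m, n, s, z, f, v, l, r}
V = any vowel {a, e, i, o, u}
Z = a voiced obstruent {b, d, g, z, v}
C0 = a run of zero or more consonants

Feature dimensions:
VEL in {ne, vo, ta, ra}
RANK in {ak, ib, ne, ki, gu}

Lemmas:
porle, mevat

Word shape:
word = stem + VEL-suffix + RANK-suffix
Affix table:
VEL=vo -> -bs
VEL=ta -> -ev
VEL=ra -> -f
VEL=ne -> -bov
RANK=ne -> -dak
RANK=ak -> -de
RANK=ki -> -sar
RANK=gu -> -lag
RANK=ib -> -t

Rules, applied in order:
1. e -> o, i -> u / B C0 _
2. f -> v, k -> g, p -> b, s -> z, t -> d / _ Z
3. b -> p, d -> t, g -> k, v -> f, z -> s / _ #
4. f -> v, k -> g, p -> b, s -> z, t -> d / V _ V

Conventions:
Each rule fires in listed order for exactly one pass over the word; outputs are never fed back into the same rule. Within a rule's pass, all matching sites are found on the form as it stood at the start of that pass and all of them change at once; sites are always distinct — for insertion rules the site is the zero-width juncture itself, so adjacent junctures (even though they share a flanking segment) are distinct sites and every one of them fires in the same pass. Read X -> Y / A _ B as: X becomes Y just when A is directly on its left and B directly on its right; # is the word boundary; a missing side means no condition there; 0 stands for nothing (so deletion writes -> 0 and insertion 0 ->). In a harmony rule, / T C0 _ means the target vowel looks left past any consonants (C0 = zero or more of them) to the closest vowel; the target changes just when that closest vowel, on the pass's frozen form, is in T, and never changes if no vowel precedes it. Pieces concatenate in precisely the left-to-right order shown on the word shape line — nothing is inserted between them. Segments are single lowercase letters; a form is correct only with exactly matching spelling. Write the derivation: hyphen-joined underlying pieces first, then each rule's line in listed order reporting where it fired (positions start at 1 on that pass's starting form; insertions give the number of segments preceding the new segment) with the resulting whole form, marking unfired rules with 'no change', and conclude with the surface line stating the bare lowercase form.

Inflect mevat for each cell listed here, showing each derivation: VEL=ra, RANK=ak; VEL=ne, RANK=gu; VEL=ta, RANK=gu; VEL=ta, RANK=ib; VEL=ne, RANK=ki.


cell VEL=ra, RANK=ak:
underlying: mevat-f-de
1. e -> o, i -> u / B C0 _: fires at position(s) 8: mevatfdo
2. f -> v, k -> g, p -> b, s -> z, t -> d / _ Z: fires at position(s) 6: mevatvdo
3. b -> p, d -> t, g -> k, v -> f, z -> s / _ #: no change
4. f -> v, k -> g, p -> b, s -> z, t -> d / V _ V: no change
surface: mevatvdo

cell VEL=ne, RANK=gu:
underlying: mevat-bov-lag
1. e -> o, i -> u / B C0 _: no change
2. f -> v, k -> g, p -> b, s -> z, t -> d / _ Z: fires at position(s) 5: mevadbovlag
3. b -> p, d -> t, g -> k, v -> f, z -> s / _ #: fires at position(s) 11: mevadbovlak
4. f -> v, k -> g, p -> b, s -> z, t -> d / V _ V: no change
surface: mevadbovlak

cell VEL=ta, RANK=gu:
underlying: mevat-ev-lag
1. e -> o, i -> u / B C0 _: fires at position(s) 6: mevatovlag
2. f -> v, k -> g, p -> b, s -> z, t -> d / _ Z: no change
3. b -> p, d -> t, g -> k, v -> f, z -> s / _ #: fires at position(s) 10: mevatovlak
4. f -> v, k -> g, p -> b, s -> z, t -> d / V _ V: fires at position(s) 5: mevadovlak
surface: mevadovlak

cell VEL=ta, RANK=ib:
underlying: mevat-ev-t
1. e -> o, i -> u / B C0 _: fires at position(s) 6: mevatovt
2. f -> v, k -> g, p -> b, s -> z, t -> d / _ Z: no change
3. b -> p, d -> t, g -> k, v -> f, z -> s / _ #: no change
4. f -> v, k -> g, p -> b, s -> z, t -> d / V _ V: fires at position(s) 5: mevadovt
surface: mevadovt

cell VEL=ne, RANK=ki:
underlying: mevat-bov-sar
1. e -> o, i -> u / B C0 _: no change
2. f -> v, k -> g, p -> b, s -> z, t -> d / _ Z: fires at position(s) 5: mevadbovsar
3. b -> p, d -> t, g -> k, v -> f, z -> s / _ #: no change
4. f -> v, k -> g, p -> b, s -> z, t -> d / V _ V: no change
surface: mevadbovsar


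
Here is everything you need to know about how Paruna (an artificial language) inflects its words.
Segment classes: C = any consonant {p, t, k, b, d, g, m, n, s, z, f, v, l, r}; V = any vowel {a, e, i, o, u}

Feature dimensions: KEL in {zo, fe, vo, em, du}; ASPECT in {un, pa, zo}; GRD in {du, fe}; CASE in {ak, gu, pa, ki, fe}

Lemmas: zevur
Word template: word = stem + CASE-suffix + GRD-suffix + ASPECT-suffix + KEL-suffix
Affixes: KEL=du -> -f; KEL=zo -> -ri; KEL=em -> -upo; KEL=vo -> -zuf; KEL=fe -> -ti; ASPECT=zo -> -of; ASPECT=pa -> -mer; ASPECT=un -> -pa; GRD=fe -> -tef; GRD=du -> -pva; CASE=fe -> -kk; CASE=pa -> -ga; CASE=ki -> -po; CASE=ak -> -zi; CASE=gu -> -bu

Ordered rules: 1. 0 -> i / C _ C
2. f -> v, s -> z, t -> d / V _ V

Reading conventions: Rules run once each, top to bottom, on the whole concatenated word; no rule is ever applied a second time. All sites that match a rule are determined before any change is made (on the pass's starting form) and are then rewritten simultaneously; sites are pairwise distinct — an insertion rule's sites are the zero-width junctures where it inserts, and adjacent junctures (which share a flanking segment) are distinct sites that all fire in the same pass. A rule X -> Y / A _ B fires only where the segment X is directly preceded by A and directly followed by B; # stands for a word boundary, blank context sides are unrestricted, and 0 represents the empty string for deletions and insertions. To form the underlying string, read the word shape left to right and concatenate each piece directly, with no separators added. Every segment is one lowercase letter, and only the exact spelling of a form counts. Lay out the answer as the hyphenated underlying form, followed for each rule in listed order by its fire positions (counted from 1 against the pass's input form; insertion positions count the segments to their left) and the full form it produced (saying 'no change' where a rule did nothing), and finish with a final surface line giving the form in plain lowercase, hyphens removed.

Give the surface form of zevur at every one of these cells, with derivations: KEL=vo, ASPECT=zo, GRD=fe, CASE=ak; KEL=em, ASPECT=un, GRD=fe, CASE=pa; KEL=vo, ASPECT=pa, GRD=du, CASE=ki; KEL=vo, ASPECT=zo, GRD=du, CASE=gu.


cell KEL=vo, ASPECT=zo, GRD=fe, CASE=ak:
underlying: zevur-zi-tef-of-zuf
1. 0 -> i / C _ C: inserts after position(s) 5, 12: zevurizitefofizuf
2. f -> v, s -> z, t -> d / V _ V: fires at position(s) 9, 11, 13: zevurizidevovizuf
surface: zevurizidevovizuf

cell KEL=em, ASPECT=un, GRD=fe, CASE=pa:
underlying: zevur-ga-tef-pa-upo
1. 0 -> i / C _ C: inserts after position(s) 5, 10: zevurigatefipaupo
2. f -> v, s -> z, t -> d / V _ V: fires at position(s) 9, 11: zevurigadevipaupo
surface: zevurigadevipaupo

cell KEL=vo, ASPECT=pa, GRD=du, CASE=ki:
underlying: zevur-po-pva-mer-zuf
1. 0 -> i / C _ C: inserts after position(s) 5, 8, 13: zevuripopivamerizuf
2. f -> v, s -> z, t -> d / V _ V: no change
surface: zevuripopivamerizuf

cell KEL=vo, ASPECT=zo, GRD=du, CASE=gu:
underlying: zevur-bu-pva-of-zuf
1. 0 -> i / C _ C: inserts after position(s) 5, 8, 12: zevuribupivaofizuf
2. f -> v, s -> z, t -> d / V _ V: fires at position(s) 14: zevuribupivaovizuf
surface: zevuribupivaovizuf


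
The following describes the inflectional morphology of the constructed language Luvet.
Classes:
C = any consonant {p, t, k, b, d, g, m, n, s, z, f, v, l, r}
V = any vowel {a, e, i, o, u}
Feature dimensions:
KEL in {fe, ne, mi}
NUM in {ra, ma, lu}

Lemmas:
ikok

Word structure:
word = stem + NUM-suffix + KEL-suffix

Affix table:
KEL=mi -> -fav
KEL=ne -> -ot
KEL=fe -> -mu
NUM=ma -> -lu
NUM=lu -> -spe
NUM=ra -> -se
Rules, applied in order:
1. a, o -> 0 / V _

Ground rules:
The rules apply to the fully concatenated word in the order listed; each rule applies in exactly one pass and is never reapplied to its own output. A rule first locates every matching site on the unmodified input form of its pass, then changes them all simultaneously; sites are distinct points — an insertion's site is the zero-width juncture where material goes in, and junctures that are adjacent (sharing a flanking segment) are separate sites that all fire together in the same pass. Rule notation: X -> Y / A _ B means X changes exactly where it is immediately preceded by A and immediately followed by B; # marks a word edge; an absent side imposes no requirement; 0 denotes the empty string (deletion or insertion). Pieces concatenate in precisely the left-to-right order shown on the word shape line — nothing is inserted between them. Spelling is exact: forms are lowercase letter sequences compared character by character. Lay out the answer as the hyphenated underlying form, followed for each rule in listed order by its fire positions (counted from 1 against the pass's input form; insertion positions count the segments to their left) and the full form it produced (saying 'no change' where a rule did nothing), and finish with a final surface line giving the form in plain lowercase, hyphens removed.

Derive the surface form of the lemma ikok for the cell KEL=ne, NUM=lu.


underlying: ikok-spe-ot
1. a, o -> 0 / V _: fires at position(s) 8: ikokspet
surface: ikokspet


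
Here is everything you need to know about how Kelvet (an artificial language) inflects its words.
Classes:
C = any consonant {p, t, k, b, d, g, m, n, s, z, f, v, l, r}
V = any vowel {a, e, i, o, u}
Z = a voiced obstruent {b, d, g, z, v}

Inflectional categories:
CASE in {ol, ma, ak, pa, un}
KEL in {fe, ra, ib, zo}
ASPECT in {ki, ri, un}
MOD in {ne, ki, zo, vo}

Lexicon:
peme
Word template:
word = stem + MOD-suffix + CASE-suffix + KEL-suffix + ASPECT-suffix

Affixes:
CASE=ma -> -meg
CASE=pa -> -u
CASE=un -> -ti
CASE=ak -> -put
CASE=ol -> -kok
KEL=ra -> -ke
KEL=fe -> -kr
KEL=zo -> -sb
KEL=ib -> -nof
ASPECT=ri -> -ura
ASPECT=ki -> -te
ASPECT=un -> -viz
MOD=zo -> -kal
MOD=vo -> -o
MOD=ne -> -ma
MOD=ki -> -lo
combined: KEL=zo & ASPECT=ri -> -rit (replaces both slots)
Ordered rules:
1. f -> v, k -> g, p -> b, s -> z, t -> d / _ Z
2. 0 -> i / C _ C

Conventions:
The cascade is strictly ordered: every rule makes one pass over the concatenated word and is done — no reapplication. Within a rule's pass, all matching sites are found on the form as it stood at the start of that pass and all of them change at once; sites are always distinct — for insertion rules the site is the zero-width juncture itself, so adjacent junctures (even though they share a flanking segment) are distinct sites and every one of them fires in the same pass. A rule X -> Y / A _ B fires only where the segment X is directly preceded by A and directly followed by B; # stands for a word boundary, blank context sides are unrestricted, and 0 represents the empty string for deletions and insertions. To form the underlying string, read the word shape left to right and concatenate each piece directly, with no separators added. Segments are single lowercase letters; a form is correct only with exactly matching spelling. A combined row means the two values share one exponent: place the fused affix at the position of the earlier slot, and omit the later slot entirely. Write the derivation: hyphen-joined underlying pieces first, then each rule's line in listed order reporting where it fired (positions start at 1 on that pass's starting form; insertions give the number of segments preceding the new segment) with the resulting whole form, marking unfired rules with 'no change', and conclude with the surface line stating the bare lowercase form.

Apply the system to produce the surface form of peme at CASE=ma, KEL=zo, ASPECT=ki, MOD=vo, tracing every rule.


underlying: peme-o-meg-sb-te
1. f -> v, k -> g, p -> b, s -> z, t -> d / _ Z: fires at position(s) 9: pemeomegzbte
2. 0 -> i / C _ C: inserts after position(s) 8, 9, 10: pemeomegizibite
surface: pemeomegizibite


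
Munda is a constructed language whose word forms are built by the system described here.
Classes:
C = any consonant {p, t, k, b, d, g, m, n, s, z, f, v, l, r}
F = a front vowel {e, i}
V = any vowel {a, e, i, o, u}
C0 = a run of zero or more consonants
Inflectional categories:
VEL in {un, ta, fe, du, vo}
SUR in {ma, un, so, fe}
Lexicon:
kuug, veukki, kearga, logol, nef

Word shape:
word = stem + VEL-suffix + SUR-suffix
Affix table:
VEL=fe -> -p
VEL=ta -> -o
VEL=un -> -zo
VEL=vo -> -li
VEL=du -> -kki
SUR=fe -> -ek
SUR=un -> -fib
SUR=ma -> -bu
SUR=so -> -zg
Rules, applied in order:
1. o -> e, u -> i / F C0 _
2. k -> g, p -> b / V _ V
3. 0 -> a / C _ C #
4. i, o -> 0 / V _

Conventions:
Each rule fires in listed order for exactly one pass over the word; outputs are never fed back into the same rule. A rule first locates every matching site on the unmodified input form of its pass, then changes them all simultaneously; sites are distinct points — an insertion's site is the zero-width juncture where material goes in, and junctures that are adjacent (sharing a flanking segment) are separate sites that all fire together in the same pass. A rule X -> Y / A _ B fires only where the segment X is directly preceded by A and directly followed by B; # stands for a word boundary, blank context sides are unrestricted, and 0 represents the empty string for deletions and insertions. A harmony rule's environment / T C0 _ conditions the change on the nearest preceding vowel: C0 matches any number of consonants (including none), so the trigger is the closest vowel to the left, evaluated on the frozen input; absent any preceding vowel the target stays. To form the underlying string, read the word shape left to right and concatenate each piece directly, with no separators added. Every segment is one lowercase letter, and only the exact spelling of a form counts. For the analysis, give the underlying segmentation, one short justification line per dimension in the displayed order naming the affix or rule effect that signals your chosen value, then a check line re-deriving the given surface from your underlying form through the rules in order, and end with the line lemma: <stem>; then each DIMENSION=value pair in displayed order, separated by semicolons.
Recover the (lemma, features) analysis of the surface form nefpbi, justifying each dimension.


underlying: nef-p-bu
VEL=fe - signalled by the affix -p
SUR=ma - signalled by the affix -bu
check: nefpbu -> nefpbi -> nefpbi -> nefpbi -> nefpbi
lemma: nef; VEL=fe; SUR=ma


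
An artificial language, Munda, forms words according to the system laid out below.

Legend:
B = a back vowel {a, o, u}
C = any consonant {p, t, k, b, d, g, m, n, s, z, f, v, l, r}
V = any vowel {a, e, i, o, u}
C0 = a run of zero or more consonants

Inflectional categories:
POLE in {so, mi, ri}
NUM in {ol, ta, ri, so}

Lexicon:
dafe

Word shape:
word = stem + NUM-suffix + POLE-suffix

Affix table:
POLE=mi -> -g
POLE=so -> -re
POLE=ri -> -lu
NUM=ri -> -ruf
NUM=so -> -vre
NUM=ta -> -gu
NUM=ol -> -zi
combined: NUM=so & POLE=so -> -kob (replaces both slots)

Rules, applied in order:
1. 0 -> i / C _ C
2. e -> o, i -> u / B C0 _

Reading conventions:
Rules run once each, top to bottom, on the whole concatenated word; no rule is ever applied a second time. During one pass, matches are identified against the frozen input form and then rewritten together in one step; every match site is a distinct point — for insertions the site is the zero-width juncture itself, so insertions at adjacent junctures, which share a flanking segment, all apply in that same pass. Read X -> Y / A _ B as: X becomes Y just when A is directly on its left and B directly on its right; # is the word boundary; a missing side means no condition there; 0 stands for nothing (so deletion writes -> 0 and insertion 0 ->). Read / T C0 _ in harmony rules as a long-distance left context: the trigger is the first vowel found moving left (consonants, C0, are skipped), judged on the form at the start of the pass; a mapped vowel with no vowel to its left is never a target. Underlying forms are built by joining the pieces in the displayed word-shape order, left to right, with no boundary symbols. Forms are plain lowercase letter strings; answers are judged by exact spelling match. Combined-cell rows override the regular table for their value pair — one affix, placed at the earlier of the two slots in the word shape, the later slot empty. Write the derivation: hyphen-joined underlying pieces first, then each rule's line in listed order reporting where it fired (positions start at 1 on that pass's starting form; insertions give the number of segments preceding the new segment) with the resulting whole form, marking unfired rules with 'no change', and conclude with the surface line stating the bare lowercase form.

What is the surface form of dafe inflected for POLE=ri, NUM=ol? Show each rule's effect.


underlying: dafe-zi-lu
1. 0 -> i / C _ C: no change
2. e -> o, i -> u / B C0 _: fires at position(s) 4: dafozilu
surface: dafozilu


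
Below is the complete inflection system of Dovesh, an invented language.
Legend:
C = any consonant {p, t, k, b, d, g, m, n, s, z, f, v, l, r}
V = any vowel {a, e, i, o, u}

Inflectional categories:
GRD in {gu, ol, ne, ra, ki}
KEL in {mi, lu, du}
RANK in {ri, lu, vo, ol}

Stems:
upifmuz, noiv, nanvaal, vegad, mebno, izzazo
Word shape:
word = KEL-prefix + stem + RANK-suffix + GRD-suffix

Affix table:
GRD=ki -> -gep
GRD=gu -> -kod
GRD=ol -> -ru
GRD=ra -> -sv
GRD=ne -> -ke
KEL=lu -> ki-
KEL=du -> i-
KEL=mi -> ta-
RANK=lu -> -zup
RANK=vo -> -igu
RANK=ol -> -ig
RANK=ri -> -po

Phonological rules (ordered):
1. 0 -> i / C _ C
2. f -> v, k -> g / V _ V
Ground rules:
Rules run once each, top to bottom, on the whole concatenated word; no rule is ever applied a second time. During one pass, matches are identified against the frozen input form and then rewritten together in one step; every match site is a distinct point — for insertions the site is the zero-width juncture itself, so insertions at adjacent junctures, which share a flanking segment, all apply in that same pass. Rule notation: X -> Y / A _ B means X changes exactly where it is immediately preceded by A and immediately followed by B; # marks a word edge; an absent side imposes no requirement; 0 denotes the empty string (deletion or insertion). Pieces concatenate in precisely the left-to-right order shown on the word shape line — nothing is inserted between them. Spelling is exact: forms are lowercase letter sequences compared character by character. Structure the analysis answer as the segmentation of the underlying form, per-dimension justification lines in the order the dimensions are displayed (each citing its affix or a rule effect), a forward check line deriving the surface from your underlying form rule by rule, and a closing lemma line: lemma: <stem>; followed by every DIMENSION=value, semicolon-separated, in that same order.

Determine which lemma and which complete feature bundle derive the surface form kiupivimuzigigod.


underlying: ki-upifmuz-ig-kod
GRD=gu - signalled by the affix -kod
KEL=lu - signalled by the affix ki-
RANK=ol - signalled by the affix -ig
check: kiupifmuzigkod -> kiupifimuzigikod -> kiupivimuzigigod
lemma: upifmuz; GRD=gu; KEL=lu; RANK=ol


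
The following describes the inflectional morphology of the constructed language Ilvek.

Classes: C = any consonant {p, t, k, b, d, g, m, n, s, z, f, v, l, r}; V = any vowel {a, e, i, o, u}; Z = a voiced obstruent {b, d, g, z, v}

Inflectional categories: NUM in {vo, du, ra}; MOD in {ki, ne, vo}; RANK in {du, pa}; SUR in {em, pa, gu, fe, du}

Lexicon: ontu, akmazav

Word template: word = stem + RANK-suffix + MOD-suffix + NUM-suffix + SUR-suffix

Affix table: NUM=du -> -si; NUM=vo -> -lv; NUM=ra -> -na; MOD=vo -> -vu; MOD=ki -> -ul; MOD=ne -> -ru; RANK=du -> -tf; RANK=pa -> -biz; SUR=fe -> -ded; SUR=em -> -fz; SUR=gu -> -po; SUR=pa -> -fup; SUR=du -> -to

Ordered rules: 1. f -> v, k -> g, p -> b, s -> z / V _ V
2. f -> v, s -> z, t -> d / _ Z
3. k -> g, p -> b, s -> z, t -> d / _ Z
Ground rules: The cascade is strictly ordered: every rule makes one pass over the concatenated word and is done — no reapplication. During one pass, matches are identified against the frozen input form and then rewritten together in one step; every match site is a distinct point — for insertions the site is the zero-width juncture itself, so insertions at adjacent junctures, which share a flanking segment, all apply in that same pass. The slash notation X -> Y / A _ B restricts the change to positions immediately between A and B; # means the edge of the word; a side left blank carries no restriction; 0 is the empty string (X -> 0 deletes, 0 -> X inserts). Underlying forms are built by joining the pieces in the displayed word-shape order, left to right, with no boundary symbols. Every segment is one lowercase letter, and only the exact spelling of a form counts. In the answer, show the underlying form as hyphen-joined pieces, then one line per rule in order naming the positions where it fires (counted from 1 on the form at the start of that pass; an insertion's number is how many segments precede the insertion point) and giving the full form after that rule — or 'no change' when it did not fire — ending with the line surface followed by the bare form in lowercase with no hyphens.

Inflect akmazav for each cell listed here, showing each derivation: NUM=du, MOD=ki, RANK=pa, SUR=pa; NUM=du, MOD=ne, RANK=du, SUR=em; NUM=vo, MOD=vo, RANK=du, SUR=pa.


cell NUM=du, MOD=ki, RANK=pa, SUR=pa:
underlying: akmazav-biz-ul-si-fup
1. f -> v, k -> g, p -> b, s -> z / V _ V: fires at position(s) 15: akmazavbizulsivup
2. f -> v, s -> z, t -> d / _ Z: no change
3. k -> g, p -> b, s -> z, t -> d / _ Z: no change
surface: akmazavbizulsivup

cell NUM=du, MOD=ne, RANK=du, SUR=em:
underlying: akmazav-tf-ru-si-fz
1. f -> v, k -> g, p -> b, s -> z / V _ V: fires at position(s) 12: akmazavtfruzifz
2. f -> v, s -> z, t -> d / _ Z: fires at position(s) 14: akmazavtfruzivz
3. k -> g, p -> b, s -> z, t -> d / _ Z: no change
surface: akmazavtfruzivz

cell NUM=vo, MOD=vo, RANK=du, SUR=pa:
underlying: akmazav-tf-vu-lv-fup
1. f -> v, k -> g, p -> b, s -> z / V _ V: no change
2. f -> v, s -> z, t -> d / _ Z: fires at position(s) 9: akmazavtvvulvfup
3. k -> g, p -> b, s -> z, t -> d / _ Z: fires at position(s) 8: akmazavdvvulvfup
surface: akmazavdvvulvfup
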